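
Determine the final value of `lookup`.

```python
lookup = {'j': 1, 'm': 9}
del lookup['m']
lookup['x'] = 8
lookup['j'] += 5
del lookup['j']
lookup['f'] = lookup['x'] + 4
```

{'x': 8, 'f': 12}

del 'm' → {'j': 1}
lookup['x'] = 8 → {'j': 1, 'x': 8}
lookup['j'] = 1+5 = 6 → {'j': 6, 'x': 8}
del 'j' → {'x': 8}
lookup['f'] = lookup['x']+4 = 12 → {'x': 8, 'f': 12}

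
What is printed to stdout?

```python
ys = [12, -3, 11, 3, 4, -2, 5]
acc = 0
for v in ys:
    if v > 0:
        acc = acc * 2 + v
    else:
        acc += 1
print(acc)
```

323

v=12: >0, acc = 0*2+12 = 12
v=-3: not >0, acc = 12+1 = 13
v=11: >0, acc = 13*2+11 = 37
v=3: >0, acc = 37*2+3 = 77
v=4: >0, acc = 77*2+4 = 158
v=-2: not >0, acc = 158+1 = 159
v=5: >0, acc = 159*2+5 = 323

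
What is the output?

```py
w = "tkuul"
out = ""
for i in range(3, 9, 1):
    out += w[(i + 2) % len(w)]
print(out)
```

tkuult

i=3: add w[0]='t' → 't'
i=4: add w[1]='k' → 'tk'
i=5: add w[2]='u' → 'tku'
i=6: add w[3]='u' → 'tkuu'
i=7: add w[4]='l' → 'tkuul'
i=8: add w[0]='t' → 'tkuult'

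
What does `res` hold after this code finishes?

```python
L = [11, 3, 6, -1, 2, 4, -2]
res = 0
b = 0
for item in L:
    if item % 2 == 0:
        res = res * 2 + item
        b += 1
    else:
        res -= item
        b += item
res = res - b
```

item=11: not even, res = 0-11 = -11; b=11
item=3: not even, res = (-11)-3 = -14; b=14
item=6: even, res = (-14)*2+6 = -22; b=15
item=-1: not even, res = (-22)-(-1) = -21; b=14
item=2: even, res = (-21)*2+2 = -40; b=15
item=4: even, res = (-40)*2+4 = -76; b=16
item=-2: even, res = (-76)*2+(-2) = -154; b=17
res-b = (-154)-17 = -171

-171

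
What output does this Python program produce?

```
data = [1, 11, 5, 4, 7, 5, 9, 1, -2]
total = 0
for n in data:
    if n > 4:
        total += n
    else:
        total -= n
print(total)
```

33

n=1: not >4, total = 0-1 = -1
n=11: >4, total = (-1)+11 = 10
n=5: >4, total = 10+5 = 15
n=4: not >4, total = 15-4 = 11
n=7: >4, total = 11+7 = 18
n=5: >4, total = 18+5 = 23
n=9: >4, total = 23+9 = 32
n=1: not >4, total = 32-1 = 31
n=-2: not >4, total = 31-(-2) = 33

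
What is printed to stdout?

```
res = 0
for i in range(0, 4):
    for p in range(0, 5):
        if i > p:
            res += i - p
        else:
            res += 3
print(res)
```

52

i=0,p=0: not 0>0, res = 0+3 = 3
i=0,p=1: not 0>1, res = 3+3 = 6
i=0,p=2: not 0>2, res = 6+3 = 9
i=0,p=3: not 0>3, res = 9+3 = 12
i=0,p=4: not 0>4, res = 12+3 = 15
i=1,p=0: 1>0, res = 15+1 = 16
i=1,p=1: not 1>1, res = 16+3 = 19
i=1,p=2: not 1>2, res = 19+3 = 22
i=1,p=3: not 1>3, res = 22+3 = 25
i=1,p=4: not 1>4, res = 25+3 = 28
i=2,p=0: 2>0, res = 28+2 = 30
i=2,p=1: 2>1, res = 30+1 = 31
i=2,p=2: not 2>2, res = 31+3 = 34
i=2,p=3: not 2>3, res = 34+3 = 37
i=2,p=4: not 2>4, res = 37+3 = 40
i=3,p=0: 3>0, res = 40+3 = 43
i=3,p=1: 3>1, res = 43+2 = 45
i=3,p=2: 3>2, res = 45+1 = 46
i=3,p=3: not 3>3, res = 46+3 = 49
i=3,p=4: not 3>4, res = 49+3 = 52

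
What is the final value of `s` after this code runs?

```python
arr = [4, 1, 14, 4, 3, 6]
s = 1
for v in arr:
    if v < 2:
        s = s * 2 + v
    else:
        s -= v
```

v=4: not <2, s = 1-4 = -3
v=1: <2, s = (-3)*2+1 = -5
v=14: not <2, s = (-5)-14 = -19
v=4: not <2, s = (-19)-4 = -23
v=3: not <2, s = (-23)-3 = -26
v=6: not <2, s = (-26)-6 = -32

-32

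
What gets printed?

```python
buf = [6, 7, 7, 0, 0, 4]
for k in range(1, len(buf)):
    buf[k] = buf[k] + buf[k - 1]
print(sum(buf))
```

103

k=1: buf[1] = 7+6 = 13 → [6, 13, 7, 0, 0, 4]
k=2: buf[2] = 7+13 = 20 → [6, 13, 20, 0, 0, 4]
k=3: buf[3] = 0+20 = 20 → [6, 13, 20, 20, 0, 4]
k=4: buf[4] = 0+20 = 20 → [6, 13, 20, 20, 20, 4]
k=5: buf[5] = 4+20 = 24 → [6, 13, 20, 20, 20, 24]
sum = 103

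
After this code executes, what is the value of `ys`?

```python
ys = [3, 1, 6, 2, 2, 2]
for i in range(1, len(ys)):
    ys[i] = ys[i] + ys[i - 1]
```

[3, 4, 10, 12, 14, 16]

i=1: ys[1] = 1+3 = 4 → [3, 4, 6, 2, 2, 2]
i=2: ys[2] = 6+4 = 10 → [3, 4, 10, 2, 2, 2]
i=3: ys[3] = 2+10 = 12 → [3, 4, 10, 12, 2, 2]
i=4: ys[4] = 2+12 = 14 → [3, 4, 10, 12, 14, 2]
i=5: ys[5] = 2+14 = 16 → [3, 4, 10, 12, 14, 16]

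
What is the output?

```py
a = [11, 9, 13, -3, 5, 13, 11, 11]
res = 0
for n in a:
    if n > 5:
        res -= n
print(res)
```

n=11: >5, res = 0-11 = -11
n=9: >5, res = (-11)-9 = -20
n=13: >5, res = (-20)-13 = -33
n=-3: not >5
n=5: not >5
n=13: >5, res = (-33)-13 = -46
n=11: >5, res = (-46)-11 = -57
n=11: >5, res = (-57)-11 = -68

-68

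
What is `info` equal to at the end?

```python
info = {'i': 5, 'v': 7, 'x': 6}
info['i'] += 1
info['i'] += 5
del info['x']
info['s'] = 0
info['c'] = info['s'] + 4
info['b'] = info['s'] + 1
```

info['i'] = 5+1 = 6 → {'i': 6, 'v': 7, 'x': 6}
info['i'] = 6+5 = 11 → {'i': 11, 'v': 7, 'x': 6}
del 'x' → {'i': 11, 'v': 7}
info['s'] = 0 → {'i': 11, 'v': 7, 's': 0}
info['c'] = info['s']+4 = 4 → {'i': 11, 'v': 7, 's': 0, 'c': 4}
info['b'] = info['s']+1 = 1 → {'i': 11, 'v': 7, 's': 0, 'c': 4, 'b': 1}

{'i': 11, 'v': 7, 's': 0, 'c': 4, 'b': 1}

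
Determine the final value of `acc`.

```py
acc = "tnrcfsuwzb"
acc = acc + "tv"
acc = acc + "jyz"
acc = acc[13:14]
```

'y'

+ 'tv' → 'tnrcfsuwzbtv'
+ 'jyz' → 'tnrcfsuwzbtvjyz'
slice [13:14] → 'y'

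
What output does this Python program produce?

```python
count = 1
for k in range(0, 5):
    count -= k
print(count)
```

k=0: count = 1-0 = 1
k=1: count = 1-1 = 0
k=2: count = 0-2 = -2
k=3: count = (-2)-3 = -5
k=4: count = (-5)-4 = -9

-9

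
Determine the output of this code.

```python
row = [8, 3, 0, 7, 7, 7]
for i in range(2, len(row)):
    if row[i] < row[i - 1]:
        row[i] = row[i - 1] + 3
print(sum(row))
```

i=2: 0<3, row[2] = 3+3 = 6 → [8, 3, 6, 7, 7, 7]
i=3: 7>=6, unchanged → [8, 3, 6, 7, 7, 7]
i=4: 7>=7, unchanged → [8, 3, 6, 7, 7, 7]
i=5: 7>=7, unchanged → [8, 3, 6, 7, 7, 7]
sum = 38

38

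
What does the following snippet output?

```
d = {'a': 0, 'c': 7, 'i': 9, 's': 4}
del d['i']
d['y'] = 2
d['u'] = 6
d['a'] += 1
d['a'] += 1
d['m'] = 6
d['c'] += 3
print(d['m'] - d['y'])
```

4

del 'i' → {'a': 0, 'c': 7, 's': 4}
d['y'] = 2 → {'a': 0, 'c': 7, 's': 4, 'y': 2}
d['u'] = 6 → {'a': 0, 'c': 7, 's': 4, 'y': 2, 'u': 6}
d['a'] = 0+1 = 1 → {'a': 1, 'c': 7, 's': 4, 'y': 2, 'u': 6}
d['a'] = 1+1 = 2 → {'a': 2, 'c': 7, 's': 4, 'y': 2, 'u': 6}
d['m'] = 6 → {'a': 2, 'c': 7, 's': 4, 'y': 2, 'u': 6, 'm': 6}
d['c'] = 7+3 = 10 → {'a': 2, 'c': 10, 's': 4, 'y': 2, 'u': 6, 'm': 6}
d['m']-d['y'] = 6-2 = 4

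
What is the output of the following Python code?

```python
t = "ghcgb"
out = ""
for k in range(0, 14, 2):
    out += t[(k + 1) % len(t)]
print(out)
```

k=0: add t[1]='h' → 'h'
k=2: add t[3]='g' → 'hg'
k=4: add t[0]='g' → 'hgg'
k=6: add t[2]='c' → 'hggc'
k=8: add t[4]='b' → 'hggcb'
k=10: add t[1]='h' → 'hggcbh'
k=12: add t[3]='g' → 'hggcbhg'

hggcbhg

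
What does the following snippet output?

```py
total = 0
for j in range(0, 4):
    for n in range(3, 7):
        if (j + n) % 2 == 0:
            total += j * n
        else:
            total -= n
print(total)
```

16

j=0,n=3: odd sum, total = 0-3 = -3
j=0,n=4: even sum, total = (-3)+0 = -3
j=0,n=5: odd sum, total = (-3)-5 = -8
j=0,n=6: even sum, total = (-8)+0 = -8
j=1,n=3: even sum, total = (-8)+3 = -5
j=1,n=4: odd sum, total = (-5)-4 = -9
j=1,n=5: even sum, total = (-9)+5 = -4
j=1,n=6: odd sum, total = (-4)-6 = -10
j=2,n=3: odd sum, total = (-10)-3 = -13
j=2,n=4: even sum, total = (-13)+8 = -5
j=2,n=5: odd sum, total = (-5)-5 = -10
j=2,n=6: even sum, total = (-10)+12 = 2
j=3,n=3: even sum, total = 2+9 = 11
j=3,n=4: odd sum, total = 11-4 = 7
j=3,n=5: even sum, total = 7+15 = 22
j=3,n=6: odd sum, total = 22-6 = 16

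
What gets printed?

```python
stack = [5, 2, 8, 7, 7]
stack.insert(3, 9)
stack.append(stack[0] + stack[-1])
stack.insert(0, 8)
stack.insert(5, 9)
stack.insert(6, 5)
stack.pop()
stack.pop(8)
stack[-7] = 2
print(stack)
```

insert 9 at 3 → [5, 2, 8, 9, 7, 7]
append stack[0]+stack[-1] = 5+7 = 12 → [5, 2, 8, 9, 7, 7, 12]
insert 8 at 0 → [8, 5, 2, 8, 9, 7, 7, 12]
insert 9 at 5 → [8, 5, 2, 8, 9, 9, 7, 7, 12]
insert 5 at 6 → [8, 5, 2, 8, 9, 9, 5, 7, 7, 12]
pop() removes 12 → [8, 5, 2, 8, 9, 9, 5, 7, 7]
pop(8) removes 7 → [8, 5, 2, 8, 9, 9, 5, 7]
stack[-7] = 2 → [8, 2, 2, 8, 9, 9, 5, 7]

[8, 2, 2, 8, 9, 9, 5, 7]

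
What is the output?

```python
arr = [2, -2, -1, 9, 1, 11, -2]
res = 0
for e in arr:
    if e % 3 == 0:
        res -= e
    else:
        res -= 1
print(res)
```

e=2: not %3==0, res = 0-1 = -1
e=-2: not %3==0, res = (-1)-1 = -2
e=-1: not %3==0, res = (-2)-1 = -3
e=9: %3==0, res = (-3)-9 = -12
e=1: not %3==0, res = (-12)-1 = -13
e=11: not %3==0, res = (-13)-1 = -14
e=-2: not %3==0, res = (-14)-1 = -15

-15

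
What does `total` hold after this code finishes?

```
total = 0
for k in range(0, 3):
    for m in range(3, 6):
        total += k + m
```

k=0,m=3: total = 0+3 = 3
k=0,m=4: total = 3+4 = 7
k=0,m=5: total = 7+5 = 12
k=1,m=3: total = 12+4 = 16
k=1,m=4: total = 16+5 = 21
k=1,m=5: total = 21+6 = 27
k=2,m=3: total = 27+5 = 32
k=2,m=4: total = 32+6 = 38
k=2,m=5: total = 38+7 = 45

45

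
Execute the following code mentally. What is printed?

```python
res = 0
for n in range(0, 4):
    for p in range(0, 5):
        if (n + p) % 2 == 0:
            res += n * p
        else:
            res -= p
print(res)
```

n=0,p=0: even sum, res = 0+0 = 0
n=0,p=1: odd sum, res = 0-1 = -1
n=0,p=2: even sum, res = (-1)+0 = -1
n=0,p=3: odd sum, res = (-1)-3 = -4
n=0,p=4: even sum, res = (-4)+0 = -4
n=1,p=0: odd sum, res = (-4)-0 = -4
n=1,p=1: even sum, res = (-4)+1 = -3
n=1,p=2: odd sum, res = (-3)-2 = -5
n=1,p=3: even sum, res = (-5)+3 = -2
n=1,p=4: odd sum, res = (-2)-4 = -6
n=2,p=0: even sum, res = (-6)+0 = -6
n=2,p=1: odd sum, res = (-6)-1 = -7
n=2,p=2: even sum, res = (-7)+4 = -3
n=2,p=3: odd sum, res = (-3)-3 = -6
n=2,p=4: even sum, res = (-6)+8 = 2
n=3,p=0: odd sum, res = 2-0 = 2
n=3,p=1: even sum, res = 2+3 = 5
n=3,p=2: odd sum, res = 5-2 = 3
n=3,p=3: even sum, res = 3+9 = 12
n=3,p=4: odd sum, res = 12-4 = 8

8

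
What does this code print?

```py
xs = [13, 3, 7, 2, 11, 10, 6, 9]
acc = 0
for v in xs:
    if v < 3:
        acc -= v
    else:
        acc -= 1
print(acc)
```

v=13: not <3, acc = 0-1 = -1
v=3: not <3, acc = (-1)-1 = -2
v=7: not <3, acc = (-2)-1 = -3
v=2: <3, acc = (-3)-2 = -5
v=11: not <3, acc = (-5)-1 = -6
v=10: not <3, acc = (-6)-1 = -7
v=6: not <3, acc = (-7)-1 = -8
v=9: not <3, acc = (-8)-1 = -9

-9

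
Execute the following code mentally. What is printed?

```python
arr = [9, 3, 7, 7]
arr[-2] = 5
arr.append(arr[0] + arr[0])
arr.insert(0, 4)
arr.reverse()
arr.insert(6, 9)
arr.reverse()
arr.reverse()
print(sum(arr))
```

55

arr[-2] = 5 → [9, 3, 5, 7]
append arr[0]+arr[0] = 9+9 = 18 → [9, 3, 5, 7, 18]
insert 4 at 0 → [4, 9, 3, 5, 7, 18]
reverse → [18, 7, 5, 3, 9, 4]
insert 9 at 6 → [18, 7, 5, 3, 9, 4, 9]
reverse → [9, 4, 9, 3, 5, 7, 18]
reverse → [18, 7, 5, 3, 9, 4, 9]
sum = 55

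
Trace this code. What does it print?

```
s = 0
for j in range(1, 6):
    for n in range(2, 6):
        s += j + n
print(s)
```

j=1,n=2: s = 0+3 = 3
j=1,n=3: s = 3+4 = 7
j=1,n=4: s = 7+5 = 12
j=1,n=5: s = 12+6 = 18
j=2,n=2: s = 18+4 = 22
j=2,n=3: s = 22+5 = 27
j=2,n=4: s = 27+6 = 33
j=2,n=5: s = 33+7 = 40
j=3,n=2: s = 40+5 = 45
j=3,n=3: s = 45+6 = 51
j=3,n=4: s = 51+7 = 58
j=3,n=5: s = 58+8 = 66
j=4,n=2: s = 66+6 = 72
j=4,n=3: s = 72+7 = 79
j=4,n=4: s = 79+8 = 87
j=4,n=5: s = 87+9 = 96
j=5,n=2: s = 96+7 = 103
j=5,n=3: s = 103+8 = 111
j=5,n=4: s = 111+9 = 120
j=5,n=5: s = 120+10 = 130

130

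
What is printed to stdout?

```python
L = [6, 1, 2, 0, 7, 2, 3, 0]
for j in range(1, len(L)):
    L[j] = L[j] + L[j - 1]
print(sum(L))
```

j=1: L[1] = 1+6 = 7 → [6, 7, 2, 0, 7, 2, 3, 0]
j=2: L[2] = 2+7 = 9 → [6, 7, 9, 0, 7, 2, 3, 0]
j=3: L[3] = 0+9 = 9 → [6, 7, 9, 9, 7, 2, 3, 0]
j=4: L[4] = 7+9 = 16 → [6, 7, 9, 9, 16, 2, 3, 0]
j=5: L[5] = 2+16 = 18 → [6, 7, 9, 9, 16, 18, 3, 0]
j=6: L[6] = 3+18 = 21 → [6, 7, 9, 9, 16, 18, 21, 0]
j=7: L[7] = 0+21 = 21 → [6, 7, 9, 9, 16, 18, 21, 21]
sum = 107

107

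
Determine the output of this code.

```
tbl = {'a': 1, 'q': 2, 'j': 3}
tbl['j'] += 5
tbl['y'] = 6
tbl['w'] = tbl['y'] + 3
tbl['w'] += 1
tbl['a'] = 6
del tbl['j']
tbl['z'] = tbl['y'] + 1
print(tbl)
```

{'a': 6, 'q': 2, 'y': 6, 'w': 10, 'z': 7}

tbl['j'] = 3+5 = 8 → {'a': 1, 'q': 2, 'j': 8}
tbl['y'] = 6 → {'a': 1, 'q': 2, 'j': 8, 'y': 6}
tbl['w'] = tbl['y']+3 = 9 → {'a': 1, 'q': 2, 'j': 8, 'y': 6, 'w': 9}
tbl['w'] = 9+1 = 10 → {'a': 1, 'q': 2, 'j': 8, 'y': 6, 'w': 10}
tbl['a'] = 6 → {'a': 6, 'q': 2, 'j': 8, 'y': 6, 'w': 10}
del 'j' → {'a': 6, 'q': 2, 'y': 6, 'w': 10}
tbl['z'] = tbl['y']+1 = 7 → {'a': 6, 'q': 2, 'y': 6, 'w': 10, 'z': 7}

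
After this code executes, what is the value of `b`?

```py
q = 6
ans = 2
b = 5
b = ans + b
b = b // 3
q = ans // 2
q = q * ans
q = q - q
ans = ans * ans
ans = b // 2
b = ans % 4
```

b = 2+5 = 7
b = 7//3 = 2
q = 2//2 = 1
q = 1*2 = 2
q = 2-2 = 0
ans = 2*2 = 4
ans = 2//2 = 1
b = 1%4 = 1

1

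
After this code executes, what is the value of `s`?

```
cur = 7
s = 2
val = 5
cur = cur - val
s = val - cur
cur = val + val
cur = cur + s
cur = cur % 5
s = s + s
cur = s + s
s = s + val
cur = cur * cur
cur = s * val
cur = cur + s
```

11

cur = 7-5 = 2
s = 5-2 = 3
cur = 5+5 = 10
cur = 10+3 = 13
cur = 13%5 = 3
s = 3+3 = 6
cur = 6+6 = 12
s = 6+5 = 11
cur = 12*12 = 144
cur = 11*5 = 55
cur = 55+11 = 66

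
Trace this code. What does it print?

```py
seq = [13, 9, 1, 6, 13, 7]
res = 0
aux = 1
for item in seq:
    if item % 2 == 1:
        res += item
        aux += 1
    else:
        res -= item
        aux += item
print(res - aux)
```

25

item=13: odd, res = 0+13 = 13; aux=2
item=9: odd, res = 13+9 = 22; aux=3
item=1: odd, res = 22+1 = 23; aux=4
item=6: not odd, res = 23-6 = 17; aux=10
item=13: odd, res = 17+13 = 30; aux=11
item=7: odd, res = 30+7 = 37; aux=12
res-aux = 37-12 = 25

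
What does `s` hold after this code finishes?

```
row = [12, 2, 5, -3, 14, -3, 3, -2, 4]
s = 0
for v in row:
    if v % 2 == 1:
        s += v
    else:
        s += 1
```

7

v=12: not odd, s = 0+1 = 1
v=2: not odd, s = 1+1 = 2
v=5: odd, s = 2+5 = 7
v=-3: odd, s = 7+(-3) = 4
v=14: not odd, s = 4+1 = 5
v=-3: odd, s = 5+(-3) = 2
v=3: odd, s = 2+3 = 5
v=-2: not odd, s = 5+1 = 6
v=4: not odd, s = 6+1 = 7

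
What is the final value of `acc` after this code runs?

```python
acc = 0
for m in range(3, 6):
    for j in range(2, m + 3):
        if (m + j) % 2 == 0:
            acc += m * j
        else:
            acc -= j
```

121

m=3,j=2: odd sum, acc = 0-2 = -2
m=3,j=3: even sum, acc = (-2)+9 = 7
m=3,j=4: odd sum, acc = 7-4 = 3
m=3,j=5: even sum, acc = 3+15 = 18
m=4,j=2: even sum, acc = 18+8 = 26
m=4,j=3: odd sum, acc = 26-3 = 23
m=4,j=4: even sum, acc = 23+16 = 39
m=4,j=5: odd sum, acc = 39-5 = 34
m=4,j=6: even sum, acc = 34+24 = 58
m=5,j=2: odd sum, acc = 58-2 = 56
m=5,j=3: even sum, acc = 56+15 = 71
m=5,j=4: odd sum, acc = 71-4 = 67
m=5,j=5: even sum, acc = 67+25 = 92
m=5,j=6: odd sum, acc = 92-6 = 86
m=5,j=7: even sum, acc = 86+35 = 121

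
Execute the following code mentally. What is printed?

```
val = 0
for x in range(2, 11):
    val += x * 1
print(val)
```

x=2: val = 0+2*1 = 2
x=3: val = 2+3*1 = 5
x=4: val = 5+4*1 = 9
x=5: val = 9+5*1 = 14
x=6: val = 14+6*1 = 20
x=7: val = 20+7*1 = 27
x=8: val = 27+8*1 = 35
x=9: val = 35+9*1 = 44
x=10: val = 44+10*1 = 54

54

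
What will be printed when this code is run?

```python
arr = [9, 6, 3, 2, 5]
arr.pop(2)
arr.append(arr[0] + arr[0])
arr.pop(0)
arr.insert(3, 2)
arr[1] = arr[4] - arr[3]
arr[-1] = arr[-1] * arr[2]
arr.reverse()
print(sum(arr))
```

119

pop(2) removes 3 → [9, 6, 2, 5]
append arr[0]+arr[0] = 9+9 = 18 → [9, 6, 2, 5, 18]
pop(0) removes 9 → [6, 2, 5, 18]
insert 2 at 3 → [6, 2, 5, 2, 18]
arr[1] = arr[4]-arr[3] = 18-2 = 16 → [6, 16, 5, 2, 18]
arr[-1] = arr[-1]*arr[2] = 18*5 = 90 → [6, 16, 5, 2, 90]
reverse → [90, 2, 5, 16, 6]
sum = 119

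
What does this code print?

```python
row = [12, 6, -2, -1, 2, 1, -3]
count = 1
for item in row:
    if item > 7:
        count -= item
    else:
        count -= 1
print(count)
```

item=12: >7, count = 1-12 = -11
item=6: not >7, count = (-11)-1 = -12
item=-2: not >7, count = (-12)-1 = -13
item=-1: not >7, count = (-13)-1 = -14
item=2: not >7, count = (-14)-1 = -15
item=1: not >7, count = (-15)-1 = -16
item=-3: not >7, count = (-16)-1 = -17

-17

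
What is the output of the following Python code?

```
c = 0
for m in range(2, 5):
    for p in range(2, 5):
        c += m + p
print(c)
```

54

m=2,p=2: c = 0+4 = 4
m=2,p=3: c = 4+5 = 9
m=2,p=4: c = 9+6 = 15
m=3,p=2: c = 15+5 = 20
m=3,p=3: c = 20+6 = 26
m=3,p=4: c = 26+7 = 33
m=4,p=2: c = 33+6 = 39
m=4,p=3: c = 39+7 = 46
m=4,p=4: c = 46+8 = 54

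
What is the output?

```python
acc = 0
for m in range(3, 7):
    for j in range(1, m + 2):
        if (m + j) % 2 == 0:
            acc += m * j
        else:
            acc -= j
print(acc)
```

m=3,j=1: even sum, acc = 0+3 = 3
m=3,j=2: odd sum, acc = 3-2 = 1
m=3,j=3: even sum, acc = 1+9 = 10
m=3,j=4: odd sum, acc = 10-4 = 6
m=4,j=1: odd sum, acc = 6-1 = 5
m=4,j=2: even sum, acc = 5+8 = 13
m=4,j=3: odd sum, acc = 13-3 = 10
m=4,j=4: even sum, acc = 10+16 = 26
m=4,j=5: odd sum, acc = 26-5 = 21
m=5,j=1: even sum, acc = 21+5 = 26
m=5,j=2: odd sum, acc = 26-2 = 24
m=5,j=3: even sum, acc = 24+15 = 39
m=5,j=4: odd sum, acc = 39-4 = 35
m=5,j=5: even sum, acc = 35+25 = 60
m=5,j=6: odd sum, acc = 60-6 = 54
m=6,j=1: odd sum, acc = 54-1 = 53
m=6,j=2: even sum, acc = 53+12 = 65
m=6,j=3: odd sum, acc = 65-3 = 62
m=6,j=4: even sum, acc = 62+24 = 86
m=6,j=5: odd sum, acc = 86-5 = 81
m=6,j=6: even sum, acc = 81+36 = 117
m=6,j=7: odd sum, acc = 117-7 = 110

110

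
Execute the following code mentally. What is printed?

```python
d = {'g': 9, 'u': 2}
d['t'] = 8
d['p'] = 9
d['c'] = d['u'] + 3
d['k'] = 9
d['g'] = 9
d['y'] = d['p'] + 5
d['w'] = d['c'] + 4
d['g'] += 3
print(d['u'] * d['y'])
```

d['t'] = 8 → {'g': 9, 'u': 2, 't': 8}
d['p'] = 9 → {'g': 9, 'u': 2, 't': 8, 'p': 9}
d['c'] = d['u']+3 = 5 → {'g': 9, 'u': 2, 't': 8, 'p': 9, 'c': 5}
d['k'] = 9 → {'g': 9, 'u': 2, 't': 8, 'p': 9, 'c': 5, 'k': 9}
d['g'] = 9 → {'g': 9, 'u': 2, 't': 8, 'p': 9, 'c': 5, 'k': 9}
d['y'] = d['p']+5 = 14 → {'g': 9, 'u': 2, 't': 8, 'p': 9, 'c': 5, 'k': 9, 'y': 14}
d['w'] = d['c']+4 = 9 → {'g': 9, 'u': 2, 't': 8, 'p': 9, 'c': 5, 'k': 9, 'y': 14, 'w': 9}
d['g'] = 9+3 = 12 → {'g': 12, 'u': 2, 't': 8, 'p': 9, 'c': 5, 'k': 9, 'y': 14, 'w': 9}
d['u']*d['y'] = 2*14 = 28

28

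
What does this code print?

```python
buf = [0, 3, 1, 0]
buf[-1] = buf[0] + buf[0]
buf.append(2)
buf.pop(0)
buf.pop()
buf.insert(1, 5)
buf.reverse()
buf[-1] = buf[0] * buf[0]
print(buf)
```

buf[-1] = buf[0]+buf[0] = 0+0 = 0 → [0, 3, 1, 0]
append 2 → [0, 3, 1, 0, 2]
pop(0) removes 0 → [3, 1, 0, 2]
pop() removes 2 → [3, 1, 0]
insert 5 at 1 → [3, 5, 1, 0]
reverse → [0, 1, 5, 3]
buf[-1] = buf[0]*buf[0] = 0*0 = 0 → [0, 1, 5, 0]

[0, 1, 5, 0]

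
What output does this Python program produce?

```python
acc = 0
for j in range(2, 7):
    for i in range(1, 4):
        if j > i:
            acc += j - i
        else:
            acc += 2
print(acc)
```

37

j=2,i=1: 2>1, acc = 0+1 = 1
j=2,i=2: not 2>2, acc = 1+2 = 3
j=2,i=3: not 2>3, acc = 3+2 = 5
j=3,i=1: 3>1, acc = 5+2 = 7
j=3,i=2: 3>2, acc = 7+1 = 8
j=3,i=3: not 3>3, acc = 8+2 = 10
j=4,i=1: 4>1, acc = 10+3 = 13
j=4,i=2: 4>2, acc = 13+2 = 15
j=4,i=3: 4>3, acc = 15+1 = 16
j=5,i=1: 5>1, acc = 16+4 = 20
j=5,i=2: 5>2, acc = 20+3 = 23
j=5,i=3: 5>3, acc = 23+2 = 25
j=6,i=1: 6>1, acc = 25+5 = 30
j=6,i=2: 6>2, acc = 30+4 = 34
j=6,i=3: 6>3, acc = 34+3 = 37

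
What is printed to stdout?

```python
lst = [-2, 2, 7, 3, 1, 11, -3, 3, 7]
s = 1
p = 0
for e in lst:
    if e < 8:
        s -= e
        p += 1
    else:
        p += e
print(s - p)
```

-36

e=-2: <8, s = 1-(-2) = 3; p=1
e=2: <8, s = 3-2 = 1; p=2
e=7: <8, s = 1-7 = -6; p=3
e=3: <8, s = (-6)-3 = -9; p=4
e=1: <8, s = (-9)-1 = -10; p=5
e=11: not <8; p=16
e=-3: <8, s = (-10)-(-3) = -7; p=17
e=3: <8, s = (-7)-3 = -10; p=18
e=7: <8, s = (-10)-7 = -17; p=19
s-p = (-17)-19 = -36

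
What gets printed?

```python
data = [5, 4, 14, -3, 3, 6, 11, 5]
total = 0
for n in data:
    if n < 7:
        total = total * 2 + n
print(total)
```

n=5: <7, total = 0*2+5 = 5
n=4: <7, total = 5*2+4 = 14
n=14: not <7
n=-3: <7, total = 14*2+(-3) = 25
n=3: <7, total = 25*2+3 = 53
n=6: <7, total = 53*2+6 = 112
n=11: not <7
n=5: <7, total = 112*2+5 = 229

229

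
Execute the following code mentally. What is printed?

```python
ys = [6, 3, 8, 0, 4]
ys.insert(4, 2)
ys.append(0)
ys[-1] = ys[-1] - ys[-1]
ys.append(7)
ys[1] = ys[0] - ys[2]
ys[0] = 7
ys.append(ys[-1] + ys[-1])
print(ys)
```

insert 2 at 4 → [6, 3, 8, 0, 2, 4]
append 0 → [6, 3, 8, 0, 2, 4, 0]
ys[-1] = ys[-1]-ys[-1] = 0-0 = 0 → [6, 3, 8, 0, 2, 4, 0]
append 7 → [6, 3, 8, 0, 2, 4, 0, 7]
ys[1] = ys[0]-ys[2] = 6-8 = -2 → [6, -2, 8, 0, 2, 4, 0, 7]
ys[0] = 7 → [7, -2, 8, 0, 2, 4, 0, 7]
append ys[-1]+ys[-1] = 7+7 = 14 → [7, -2, 8, 0, 2, 4, 0, 7, 14]

[7, -2, 8, 0, 2, 4, 0, 7, 14]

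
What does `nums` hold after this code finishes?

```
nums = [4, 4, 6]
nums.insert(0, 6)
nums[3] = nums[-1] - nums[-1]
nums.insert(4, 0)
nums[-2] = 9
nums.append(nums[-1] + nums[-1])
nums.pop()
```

insert 6 at 0 → [6, 4, 4, 6]
nums[3] = nums[-1]-nums[-1] = 6-6 = 0 → [6, 4, 4, 0]
insert 0 at 4 → [6, 4, 4, 0, 0]
nums[-2] = 9 → [6, 4, 4, 9, 0]
append nums[-1]+nums[-1] = 0+0 = 0 → [6, 4, 4, 9, 0, 0]
pop() removes 0 → [6, 4, 4, 9, 0]

[6, 4, 4, 9, 0]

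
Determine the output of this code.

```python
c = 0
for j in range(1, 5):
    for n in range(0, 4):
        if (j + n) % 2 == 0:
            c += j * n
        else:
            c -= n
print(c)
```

16

j=1,n=0: odd sum, c = 0-0 = 0
j=1,n=1: even sum, c = 0+1 = 1
j=1,n=2: odd sum, c = 1-2 = -1
j=1,n=3: even sum, c = (-1)+3 = 2
j=2,n=0: even sum, c = 2+0 = 2
j=2,n=1: odd sum, c = 2-1 = 1
j=2,n=2: even sum, c = 1+4 = 5
j=2,n=3: odd sum, c = 5-3 = 2
j=3,n=0: odd sum, c = 2-0 = 2
j=3,n=1: even sum, c = 2+3 = 5
j=3,n=2: odd sum, c = 5-2 = 3
j=3,n=3: even sum, c = 3+9 = 12
j=4,n=0: even sum, c = 12+0 = 12
j=4,n=1: odd sum, c = 12-1 = 11
j=4,n=2: even sum, c = 11+8 = 19
j=4,n=3: odd sum, c = 19-3 = 16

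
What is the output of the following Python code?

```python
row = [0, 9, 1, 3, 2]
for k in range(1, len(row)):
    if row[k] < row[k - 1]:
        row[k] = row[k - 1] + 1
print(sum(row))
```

42

k=1: 9>=0, unchanged → [0, 9, 1, 3, 2]
k=2: 1<9, row[2] = 9+1 = 10 → [0, 9, 10, 3, 2]
k=3: 3<10, row[3] = 10+1 = 11 → [0, 9, 10, 11, 2]
k=4: 2<11, row[4] = 11+1 = 12 → [0, 9, 10, 11, 12]
sum = 42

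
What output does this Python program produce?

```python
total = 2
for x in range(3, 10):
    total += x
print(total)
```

x=3: total = 2+3 = 5
x=4: total = 5+4 = 9
x=5: total = 9+5 = 14
x=6: total = 14+6 = 20
x=7: total = 20+7 = 27
x=8: total = 27+8 = 35
x=9: total = 35+9 = 44

44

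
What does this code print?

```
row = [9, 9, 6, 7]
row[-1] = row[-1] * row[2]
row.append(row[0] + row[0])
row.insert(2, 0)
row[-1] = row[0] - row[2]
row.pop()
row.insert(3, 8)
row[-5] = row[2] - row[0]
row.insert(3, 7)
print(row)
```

[9, -9, 0, 7, 8, 6, 42]

row[-1] = row[-1]*row[2] = 7*6 = 42 → [9, 9, 6, 42]
append row[0]+row[0] = 9+9 = 18 → [9, 9, 6, 42, 18]
insert 0 at 2 → [9, 9, 0, 6, 42, 18]
row[-1] = row[0]-row[2] = 9-0 = 9 → [9, 9, 0, 6, 42, 9]
pop() removes 9 → [9, 9, 0, 6, 42]
insert 8 at 3 → [9, 9, 0, 8, 6, 42]
row[-5] = row[2]-row[0] = 0-9 = -9 → [9, -9, 0, 8, 6, 42]
insert 7 at 3 → [9, -9, 0, 7, 8, 6, 42]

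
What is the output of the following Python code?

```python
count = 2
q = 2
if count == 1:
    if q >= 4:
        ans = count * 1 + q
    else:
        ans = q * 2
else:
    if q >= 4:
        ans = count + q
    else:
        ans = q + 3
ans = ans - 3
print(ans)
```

count=2, q=2
count == 1 is False; q >= 4 is False
→ ans = q + 3 = 5
ans = 5-3 = 2

2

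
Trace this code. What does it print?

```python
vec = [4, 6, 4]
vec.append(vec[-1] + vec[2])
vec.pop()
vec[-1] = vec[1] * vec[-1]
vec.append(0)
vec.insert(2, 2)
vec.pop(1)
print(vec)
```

[4, 2, 24, 0]

append vec[-1]+vec[2] = 4+4 = 8 → [4, 6, 4, 8]
pop() removes 8 → [4, 6, 4]
vec[-1] = vec[1]*vec[-1] = 6*4 = 24 → [4, 6, 24]
append 0 → [4, 6, 24, 0]
insert 2 at 2 → [4, 6, 2, 24, 0]
pop(1) removes 6 → [4, 2, 24, 0]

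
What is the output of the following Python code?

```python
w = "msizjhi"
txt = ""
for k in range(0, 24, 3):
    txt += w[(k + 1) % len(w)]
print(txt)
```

k=0: add w[1]='s' → 's'
k=3: add w[4]='j' → 'sj'
k=6: add w[0]='m' → 'sjm'
k=9: add w[3]='z' → 'sjmz'
k=12: add w[6]='i' → 'sjmzi'
k=15: add w[2]='i' → 'sjmzii'
k=18: add w[5]='h' → 'sjmziih'
k=21: add w[1]='s' → 'sjmziihs'

sjmziihs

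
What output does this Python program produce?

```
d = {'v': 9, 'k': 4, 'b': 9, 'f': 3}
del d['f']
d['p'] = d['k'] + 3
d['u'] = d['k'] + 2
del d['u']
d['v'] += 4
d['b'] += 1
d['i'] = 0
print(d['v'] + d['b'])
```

23

del 'f' → {'v': 9, 'k': 4, 'b': 9}
d['p'] = d['k']+3 = 7 → {'v': 9, 'k': 4, 'b': 9, 'p': 7}
d['u'] = d['k']+2 = 6 → {'v': 9, 'k': 4, 'b': 9, 'p': 7, 'u': 6}
del 'u' → {'v': 9, 'k': 4, 'b': 9, 'p': 7}
d['v'] = 9+4 = 13 → {'v': 13, 'k': 4, 'b': 9, 'p': 7}
d['b'] = 9+1 = 10 → {'v': 13, 'k': 4, 'b': 10, 'p': 7}
d['i'] = 0 → {'v': 13, 'k': 4, 'b': 10, 'p': 7, 'i': 0}
d['v']+d['b'] = 13+10 = 23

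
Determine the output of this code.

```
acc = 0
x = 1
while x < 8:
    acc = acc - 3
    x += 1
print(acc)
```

x=1: acc = 0-3 = -3
x=2: acc = (-3)-3 = -6
x=3: acc = (-6)-3 = -9
x=4: acc = (-9)-3 = -12
x=5: acc = (-12)-3 = -15
x=6: acc = (-15)-3 = -18
x=7: acc = (-18)-3 = -21

-21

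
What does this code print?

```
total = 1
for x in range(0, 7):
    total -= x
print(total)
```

x=0: total = 1-0 = 1
x=1: total = 1-1 = 0
x=2: total = 0-2 = -2
x=3: total = (-2)-3 = -5
x=4: total = (-5)-4 = -9
x=5: total = (-9)-5 = -14
x=6: total = (-14)-6 = -20

-20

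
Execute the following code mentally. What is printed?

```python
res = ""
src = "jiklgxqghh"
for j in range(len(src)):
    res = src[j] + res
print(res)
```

j=0: prepend 'j' → 'j'
j=1: prepend 'i' → 'ij'
j=2: prepend 'k' → 'kij'
j=3: prepend 'l' → 'lkij'
j=4: prepend 'g' → 'glkij'
j=5: prepend 'x' → 'xglkij'
j=6: prepend 'q' → 'qxglkij'
j=7: prepend 'g' → 'gqxglkij'
j=8: prepend 'h' → 'hgqxglkij'
j=9: prepend 'h' → 'hhgqxglkij'

hhgqxglkij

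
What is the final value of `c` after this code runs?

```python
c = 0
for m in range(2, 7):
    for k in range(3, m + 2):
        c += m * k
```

315

m=2,k=3: c = 0+6 = 6
m=3,k=3: c = 6+9 = 15
m=3,k=4: c = 15+12 = 27
m=4,k=3: c = 27+12 = 39
m=4,k=4: c = 39+16 = 55
m=4,k=5: c = 55+20 = 75
m=5,k=3: c = 75+15 = 90
m=5,k=4: c = 90+20 = 110
m=5,k=5: c = 110+25 = 135
m=5,k=6: c = 135+30 = 165
m=6,k=3: c = 165+18 = 183
m=6,k=4: c = 183+24 = 207
m=6,k=5: c = 207+30 = 237
m=6,k=6: c = 237+36 = 273
m=6,k=7: c = 273+42 = 315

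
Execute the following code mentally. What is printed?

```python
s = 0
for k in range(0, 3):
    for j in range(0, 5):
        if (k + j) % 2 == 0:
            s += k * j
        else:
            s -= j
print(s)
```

k=0,j=0: even sum, s = 0+0 = 0
k=0,j=1: odd sum, s = 0-1 = -1
k=0,j=2: even sum, s = (-1)+0 = -1
k=0,j=3: odd sum, s = (-1)-3 = -4
k=0,j=4: even sum, s = (-4)+0 = -4
k=1,j=0: odd sum, s = (-4)-0 = -4
k=1,j=1: even sum, s = (-4)+1 = -3
k=1,j=2: odd sum, s = (-3)-2 = -5
k=1,j=3: even sum, s = (-5)+3 = -2
k=1,j=4: odd sum, s = (-2)-4 = -6
k=2,j=0: even sum, s = (-6)+0 = -6
k=2,j=1: odd sum, s = (-6)-1 = -7
k=2,j=2: even sum, s = (-7)+4 = -3
k=2,j=3: odd sum, s = (-3)-3 = -6
k=2,j=4: even sum, s = (-6)+8 = 2

2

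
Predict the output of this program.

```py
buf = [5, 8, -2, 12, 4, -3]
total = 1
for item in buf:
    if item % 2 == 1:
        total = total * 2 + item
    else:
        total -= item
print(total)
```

item=5: odd, total = 1*2+5 = 7
item=8: not odd, total = 7-8 = -1
item=-2: not odd, total = (-1)-(-2) = 1
item=12: not odd, total = 1-12 = -11
item=4: not odd, total = (-11)-4 = -15
item=-3: odd, total = (-15)*2+(-3) = -33

-33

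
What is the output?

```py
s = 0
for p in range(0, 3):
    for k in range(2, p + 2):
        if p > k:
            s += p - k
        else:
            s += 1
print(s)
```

p=1,k=2: not 1>2, s = 0+1 = 1
p=2,k=2: not 2>2, s = 1+1 = 2
p=2,k=3: not 2>3, s = 2+1 = 3

3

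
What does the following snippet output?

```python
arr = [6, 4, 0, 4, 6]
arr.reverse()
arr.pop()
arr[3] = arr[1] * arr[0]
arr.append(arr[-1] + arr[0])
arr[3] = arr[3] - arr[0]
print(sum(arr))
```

58

reverse → [6, 4, 0, 4, 6]
pop() removes 6 → [6, 4, 0, 4]
arr[3] = arr[1]*arr[0] = 4*6 = 24 → [6, 4, 0, 24]
append arr[-1]+arr[0] = 24+6 = 30 → [6, 4, 0, 24, 30]
arr[3] = arr[3]-arr[0] = 24-6 = 18 → [6, 4, 0, 18, 30]
sum = 58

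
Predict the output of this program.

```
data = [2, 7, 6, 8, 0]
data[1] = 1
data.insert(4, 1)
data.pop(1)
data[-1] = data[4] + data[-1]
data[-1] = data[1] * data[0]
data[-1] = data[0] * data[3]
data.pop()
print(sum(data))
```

data[1] = 1 → [2, 1, 6, 8, 0]
insert 1 at 4 → [2, 1, 6, 8, 1, 0]
pop(1) removes 1 → [2, 6, 8, 1, 0]
data[-1] = data[4]+data[-1] = 0+0 = 0 → [2, 6, 8, 1, 0]
data[-1] = data[1]*data[0] = 6*2 = 12 → [2, 6, 8, 1, 12]
data[-1] = data[0]*data[3] = 2*1 = 2 → [2, 6, 8, 1, 2]
pop() removes 2 → [2, 6, 8, 1]
sum = 17

17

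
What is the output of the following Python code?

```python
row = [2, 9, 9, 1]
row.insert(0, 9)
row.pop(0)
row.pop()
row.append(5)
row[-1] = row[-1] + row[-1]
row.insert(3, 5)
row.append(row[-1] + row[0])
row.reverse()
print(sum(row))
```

47

insert 9 at 0 → [9, 2, 9, 9, 1]
pop(0) removes 9 → [2, 9, 9, 1]
pop() removes 1 → [2, 9, 9]
append 5 → [2, 9, 9, 5]
row[-1] = row[-1]+row[-1] = 5+5 = 10 → [2, 9, 9, 10]
insert 5 at 3 → [2, 9, 9, 5, 10]
append row[-1]+row[0] = 10+2 = 12 → [2, 9, 9, 5, 10, 12]
reverse → [12, 10, 5, 9, 9, 2]
sum = 47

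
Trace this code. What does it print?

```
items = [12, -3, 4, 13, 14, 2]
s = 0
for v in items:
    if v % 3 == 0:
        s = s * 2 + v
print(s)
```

v=12: %3==0, s = 0*2+12 = 12
v=-3: %3==0, s = 12*2+(-3) = 21
v=4: not %3==0
v=13: not %3==0
v=14: not %3==0
v=2: not %3==0

21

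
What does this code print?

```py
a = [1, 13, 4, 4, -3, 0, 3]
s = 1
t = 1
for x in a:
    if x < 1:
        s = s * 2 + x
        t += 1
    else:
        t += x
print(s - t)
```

x=1: not <1; t=2
x=13: not <1; t=15
x=4: not <1; t=19
x=4: not <1; t=23
x=-3: <1, s = 1*2+(-3) = -1; t=24
x=0: <1, s = (-1)*2+0 = -2; t=25
x=3: not <1; t=28
s-t = (-2)-28 = -30

-30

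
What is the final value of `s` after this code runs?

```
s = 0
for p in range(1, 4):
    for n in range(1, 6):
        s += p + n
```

p=1,n=1: s = 0+2 = 2
p=1,n=2: s = 2+3 = 5
p=1,n=3: s = 5+4 = 9
p=1,n=4: s = 9+5 = 14
p=1,n=5: s = 14+6 = 20
p=2,n=1: s = 20+3 = 23
p=2,n=2: s = 23+4 = 27
p=2,n=3: s = 27+5 = 32
p=2,n=4: s = 32+6 = 38
p=2,n=5: s = 38+7 = 45
p=3,n=1: s = 45+4 = 49
p=3,n=2: s = 49+5 = 54
p=3,n=3: s = 54+6 = 60
p=3,n=4: s = 60+7 = 67
p=3,n=5: s = 67+8 = 75

75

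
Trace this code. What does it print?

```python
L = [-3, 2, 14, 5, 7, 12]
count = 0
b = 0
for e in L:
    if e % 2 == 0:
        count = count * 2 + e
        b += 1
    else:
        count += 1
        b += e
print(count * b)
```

e=-3: not even, count = 0+1 = 1; b=-3
e=2: even, count = 1*2+2 = 4; b=-2
e=14: even, count = 4*2+14 = 22; b=-1
e=5: not even, count = 22+1 = 23; b=4
e=7: not even, count = 23+1 = 24; b=11
e=12: even, count = 24*2+12 = 60; b=12
count*b = 60*12 = 720

720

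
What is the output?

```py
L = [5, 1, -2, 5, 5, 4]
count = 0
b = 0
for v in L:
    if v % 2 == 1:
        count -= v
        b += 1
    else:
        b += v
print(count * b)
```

-96

v=5: odd, count = 0-5 = -5; b=1
v=1: odd, count = (-5)-1 = -6; b=2
v=-2: not odd; b=0
v=5: odd, count = (-6)-5 = -11; b=1
v=5: odd, count = (-11)-5 = -16; b=2
v=4: not odd; b=6
count*b = (-16)*6 = -96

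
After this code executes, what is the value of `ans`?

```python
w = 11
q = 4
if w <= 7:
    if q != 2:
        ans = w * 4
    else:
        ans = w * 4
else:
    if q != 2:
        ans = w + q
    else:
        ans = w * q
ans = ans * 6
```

90

w=11, q=4
w <= 7 is False; q != 2 is True
→ ans = w + q = 15
ans = 15*6 = 90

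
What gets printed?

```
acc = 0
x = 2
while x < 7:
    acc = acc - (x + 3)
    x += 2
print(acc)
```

-21

x=2: acc = 0-5 = -5
x=4: acc = (-5)-7 = -12
x=6: acc = (-12)-9 = -21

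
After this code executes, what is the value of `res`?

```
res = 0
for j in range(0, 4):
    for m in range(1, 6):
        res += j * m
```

90

j=0,m=1: res = 0+0 = 0
j=0,m=2: res = 0+0 = 0
j=0,m=3: res = 0+0 = 0
j=0,m=4: res = 0+0 = 0
j=0,m=5: res = 0+0 = 0
j=1,m=1: res = 0+1 = 1
j=1,m=2: res = 1+2 = 3
j=1,m=3: res = 3+3 = 6
j=1,m=4: res = 6+4 = 10
j=1,m=5: res = 10+5 = 15
j=2,m=1: res = 15+2 = 17
j=2,m=2: res = 17+4 = 21
j=2,m=3: res = 21+6 = 27
j=2,m=4: res = 27+8 = 35
j=2,m=5: res = 35+10 = 45
j=3,m=1: res = 45+3 = 48
j=3,m=2: res = 48+6 = 54
j=3,m=3: res = 54+9 = 63
j=3,m=4: res = 63+12 = 75
j=3,m=5: res = 75+15 = 90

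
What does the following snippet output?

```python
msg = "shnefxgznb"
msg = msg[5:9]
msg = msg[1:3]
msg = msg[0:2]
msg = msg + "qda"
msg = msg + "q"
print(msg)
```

gzqdaq

slice [5:9] → 'xgzn'
slice [1:3] → 'gz'
slice [0:2] → 'gz'
+ 'qda' → 'gzqda'
+ 'q' → 'gzqdaq'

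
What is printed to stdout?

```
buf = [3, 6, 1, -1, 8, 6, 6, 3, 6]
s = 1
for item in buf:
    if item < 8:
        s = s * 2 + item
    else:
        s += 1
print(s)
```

1140

item=3: <8, s = 1*2+3 = 5
item=6: <8, s = 5*2+6 = 16
item=1: <8, s = 16*2+1 = 33
item=-1: <8, s = 33*2+(-1) = 65
item=8: not <8, s = 65+1 = 66
item=6: <8, s = 66*2+6 = 138
item=6: <8, s = 138*2+6 = 282
item=3: <8, s = 282*2+3 = 567
item=6: <8, s = 567*2+6 = 1140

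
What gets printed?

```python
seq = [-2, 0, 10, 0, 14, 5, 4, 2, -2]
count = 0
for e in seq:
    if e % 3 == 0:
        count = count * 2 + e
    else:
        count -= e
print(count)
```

-35

e=-2: not %3==0, count = 0-(-2) = 2
e=0: %3==0, count = 2*2+0 = 4
e=10: not %3==0, count = 4-10 = -6
e=0: %3==0, count = (-6)*2+0 = -12
e=14: not %3==0, count = (-12)-14 = -26
e=5: not %3==0, count = (-26)-5 = -31
e=4: not %3==0, count = (-31)-4 = -35
e=2: not %3==0, count = (-35)-2 = -37
e=-2: not %3==0, count = (-37)-(-2) = -35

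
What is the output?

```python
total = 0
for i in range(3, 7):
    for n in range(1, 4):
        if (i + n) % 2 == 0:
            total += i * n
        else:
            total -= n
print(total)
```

40

i=3,n=1: even sum, total = 0+3 = 3
i=3,n=2: odd sum, total = 3-2 = 1
i=3,n=3: even sum, total = 1+9 = 10
i=4,n=1: odd sum, total = 10-1 = 9
i=4,n=2: even sum, total = 9+8 = 17
i=4,n=3: odd sum, total = 17-3 = 14
i=5,n=1: even sum, total = 14+5 = 19
i=5,n=2: odd sum, total = 19-2 = 17
i=5,n=3: even sum, total = 17+15 = 32
i=6,n=1: odd sum, total = 32-1 = 31
i=6,n=2: even sum, total = 31+12 = 43
i=6,n=3: odd sum, total = 43-3 = 40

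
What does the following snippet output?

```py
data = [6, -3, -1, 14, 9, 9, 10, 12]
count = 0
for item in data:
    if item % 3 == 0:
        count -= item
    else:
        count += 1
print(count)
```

-30

item=6: %3==0, count = 0-6 = -6
item=-3: %3==0, count = (-6)-(-3) = -3
item=-1: not %3==0, count = (-3)+1 = -2
item=14: not %3==0, count = (-2)+1 = -1
item=9: %3==0, count = (-1)-9 = -10
item=9: %3==0, count = (-10)-9 = -19
item=10: not %3==0, count = (-19)+1 = -18
item=12: %3==0, count = (-18)-12 = -30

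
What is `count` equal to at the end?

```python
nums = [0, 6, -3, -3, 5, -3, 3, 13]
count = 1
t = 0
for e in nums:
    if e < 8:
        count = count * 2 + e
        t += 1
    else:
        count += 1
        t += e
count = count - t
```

e=0: <8, count = 1*2+0 = 2; t=1
e=6: <8, count = 2*2+6 = 10; t=2
e=-3: <8, count = 10*2+(-3) = 17; t=3
e=-3: <8, count = 17*2+(-3) = 31; t=4
e=5: <8, count = 31*2+5 = 67; t=5
e=-3: <8, count = 67*2+(-3) = 131; t=6
e=3: <8, count = 131*2+3 = 265; t=7
e=13: not <8, count = 265+1 = 266; t=20
count-t = 266-20 = 246

246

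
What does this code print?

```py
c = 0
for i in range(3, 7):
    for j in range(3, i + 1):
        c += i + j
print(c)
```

i=3,j=3: c = 0+6 = 6
i=4,j=3: c = 6+7 = 13
i=4,j=4: c = 13+8 = 21
i=5,j=3: c = 21+8 = 29
i=5,j=4: c = 29+9 = 38
i=5,j=5: c = 38+10 = 48
i=6,j=3: c = 48+9 = 57
i=6,j=4: c = 57+10 = 67
i=6,j=5: c = 67+11 = 78
i=6,j=6: c = 78+12 = 90

90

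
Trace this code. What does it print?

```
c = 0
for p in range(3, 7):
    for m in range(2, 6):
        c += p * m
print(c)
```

252

p=3,m=2: c = 0+6 = 6
p=3,m=3: c = 6+9 = 15
p=3,m=4: c = 15+12 = 27
p=3,m=5: c = 27+15 = 42
p=4,m=2: c = 42+8 = 50
p=4,m=3: c = 50+12 = 62
p=4,m=4: c = 62+16 = 78
p=4,m=5: c = 78+20 = 98
p=5,m=2: c = 98+10 = 108
p=5,m=3: c = 108+15 = 123
p=5,m=4: c = 123+20 = 143
p=5,m=5: c = 143+25 = 168
p=6,m=2: c = 168+12 = 180
p=6,m=3: c = 180+18 = 198
p=6,m=4: c = 198+24 = 222
p=6,m=5: c = 222+30 = 252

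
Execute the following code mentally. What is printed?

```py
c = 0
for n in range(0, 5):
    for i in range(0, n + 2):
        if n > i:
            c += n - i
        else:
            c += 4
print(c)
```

n=0,i=0: not 0>0, c = 0+4 = 4
n=0,i=1: not 0>1, c = 4+4 = 8
n=1,i=0: 1>0, c = 8+1 = 9
n=1,i=1: not 1>1, c = 9+4 = 13
n=1,i=2: not 1>2, c = 13+4 = 17
n=2,i=0: 2>0, c = 17+2 = 19
n=2,i=1: 2>1, c = 19+1 = 20
n=2,i=2: not 2>2, c = 20+4 = 24
n=2,i=3: not 2>3, c = 24+4 = 28
n=3,i=0: 3>0, c = 28+3 = 31
n=3,i=1: 3>1, c = 31+2 = 33
n=3,i=2: 3>2, c = 33+1 = 34
n=3,i=3: not 3>3, c = 34+4 = 38
n=3,i=4: not 3>4, c = 38+4 = 42
n=4,i=0: 4>0, c = 42+4 = 46
n=4,i=1: 4>1, c = 46+3 = 49
n=4,i=2: 4>2, c = 49+2 = 51
n=4,i=3: 4>3, c = 51+1 = 52
n=4,i=4: not 4>4, c = 52+4 = 56
n=4,i=5: not 4>5, c = 56+4 = 60

60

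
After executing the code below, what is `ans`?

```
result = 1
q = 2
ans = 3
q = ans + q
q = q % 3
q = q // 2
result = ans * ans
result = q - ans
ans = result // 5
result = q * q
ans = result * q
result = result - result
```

q = 3+2 = 5
q = 5%3 = 2
q = 2//2 = 1
result = 3*3 = 9
result = 1-3 = -2
ans = (-2)//5 = -1
result = 1*1 = 1
ans = 1*1 = 1
result = 1-1 = 0

1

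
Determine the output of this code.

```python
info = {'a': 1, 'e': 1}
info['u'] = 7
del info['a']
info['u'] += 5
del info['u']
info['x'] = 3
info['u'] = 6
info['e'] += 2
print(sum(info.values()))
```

info['u'] = 7 → {'a': 1, 'e': 1, 'u': 7}
del 'a' → {'e': 1, 'u': 7}
info['u'] = 7+5 = 12 → {'e': 1, 'u': 12}
del 'u' → {'e': 1}
info['x'] = 3 → {'e': 1, 'x': 3}
info['u'] = 6 → {'e': 1, 'x': 3, 'u': 6}
info['e'] = 1+2 = 3 → {'e': 3, 'x': 3, 'u': 6}
sum of values = 12

12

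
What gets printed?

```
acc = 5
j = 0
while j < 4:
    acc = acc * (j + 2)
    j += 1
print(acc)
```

j=0: acc = 5*2 = 10
j=1: acc = 10*3 = 30
j=2: acc = 30*4 = 120
j=3: acc = 120*5 = 600

600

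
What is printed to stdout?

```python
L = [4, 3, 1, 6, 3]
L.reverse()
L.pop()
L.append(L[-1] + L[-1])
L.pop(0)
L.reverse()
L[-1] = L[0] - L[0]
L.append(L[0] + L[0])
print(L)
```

[6, 3, 1, 0, 12]

reverse → [3, 6, 1, 3, 4]
pop() removes 4 → [3, 6, 1, 3]
append L[-1]+L[-1] = 3+3 = 6 → [3, 6, 1, 3, 6]
pop(0) removes 3 → [6, 1, 3, 6]
reverse → [6, 3, 1, 6]
L[-1] = L[0]-L[0] = 6-6 = 0 → [6, 3, 1, 0]
append L[0]+L[0] = 6+6 = 12 → [6, 3, 1, 0, 12]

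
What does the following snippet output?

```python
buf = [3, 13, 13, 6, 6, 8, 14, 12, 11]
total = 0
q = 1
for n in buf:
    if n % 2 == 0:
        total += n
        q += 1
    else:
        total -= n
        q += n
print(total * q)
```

276

n=3: not even, total = 0-3 = -3; q=4
n=13: not even, total = (-3)-13 = -16; q=17
n=13: not even, total = (-16)-13 = -29; q=30
n=6: even, total = (-29)+6 = -23; q=31
n=6: even, total = (-23)+6 = -17; q=32
n=8: even, total = (-17)+8 = -9; q=33
n=14: even, total = (-9)+14 = 5; q=34
n=12: even, total = 5+12 = 17; q=35
n=11: not even, total = 17-11 = 6; q=46
total*q = 6*46 = 276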